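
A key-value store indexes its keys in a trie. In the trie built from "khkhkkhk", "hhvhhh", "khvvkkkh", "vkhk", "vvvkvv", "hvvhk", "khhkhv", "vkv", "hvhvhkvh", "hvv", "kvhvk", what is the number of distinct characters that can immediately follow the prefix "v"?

Follow the path "v" to its node, then look at its outgoing edges.
Characters that immediately follow "v" among the stored strings: {k, v}.
That node has 2 child edges.

2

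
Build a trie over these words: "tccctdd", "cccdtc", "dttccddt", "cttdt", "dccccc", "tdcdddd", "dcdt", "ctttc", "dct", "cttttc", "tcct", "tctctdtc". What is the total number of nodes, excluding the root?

Insert word by word; a character creates a node only if that edge doesn't already exist:
  "tccctdd" → 7 new (t, c, c, c, t, d, d)
  "cccdtc" → 6 new (c, c, c, d, t, c)
  "dttccddt" → 8 new (d, t, t, c, c, d, d, t)
  "cttdt" → prefix "c" already present; 4 new (t, t, d, t)
  "dccccc" → prefix "d" already present; 5 new (c, c, c, c, c)
  "tdcdddd" → prefix "t" already present; 6 new (d, c, d, d, d, d)
  "dcdt" → prefix "dc" already present; 2 new (d, t)
  "ctttc" → prefix "ctt" already present; 2 new (t, c)
  "dct" → prefix "dc" already present; 1 new (t)
  "cttttc" → prefix "cttt" already present; 2 new (t, c)
  "tcct" → prefix "tcc" already present; 1 new (t)
  "tctctdtc" → prefix "tc" already present; 6 new (t, c, t, d, t, c)
Total nodes = 7 + 6 + 8 + 4 + 5 + 6 + 2 + 2 + 1 + 2 + 1 + 6 = 50

50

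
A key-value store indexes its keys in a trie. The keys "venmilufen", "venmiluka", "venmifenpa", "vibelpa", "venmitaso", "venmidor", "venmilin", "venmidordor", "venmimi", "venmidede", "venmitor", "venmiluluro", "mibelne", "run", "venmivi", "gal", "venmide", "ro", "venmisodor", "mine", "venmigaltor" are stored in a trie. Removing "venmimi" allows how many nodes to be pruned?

2

Walk "venmimi" from the leaf back toward the root, removing each node that no remaining word uses.
The suffix "mi" (2 nodes) is used only by "venmimi"; the node for "venmi" still has the child "l", so pruning stops there.
Nodes removed: 2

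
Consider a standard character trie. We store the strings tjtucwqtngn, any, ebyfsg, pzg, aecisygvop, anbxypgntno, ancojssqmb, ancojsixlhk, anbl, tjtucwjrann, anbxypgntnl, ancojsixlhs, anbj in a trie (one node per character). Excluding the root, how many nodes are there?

63

Insert word by word; a character creates a node only if that edge doesn't already exist:
  "tjtucwqtngn" → 11 new (t, j, t, u, c, w, q, t, n, g, n)
  "any" → 3 new (a, n, y)
  "ebyfsg" → 6 new (e, b, y, f, s, g)
  "pzg" → 3 new (p, z, g)
  "aecisygvop" → prefix "a" already present; 9 new (e, c, i, s, y, g, v, o, p)
  "anbxypgntno" → prefix "an" already present; 9 new (b, x, y, p, g, n, t, n, o)
  "ancojssqmb" → prefix "an" already present; 8 new (c, o, j, s, s, q, m, b)
  "ancojsixlhk" → prefix "ancojs" already present; 5 new (i, x, l, h, k)
  "anbl" → prefix "anb" already present; 1 new (l)
  "tjtucwjrann" → prefix "tjtucw" already present; 5 new (j, r, a, n, n)
  "anbxypgntnl" → prefix "anbxypgntn" already present; 1 new (l)
  "ancojsixlhs" → prefix "ancojsixlh" already present; 1 new (s)
  "anbj" → prefix "anb" already present; 1 new (j)
Total nodes = 11 + 3 + 6 + 3 + 9 + 9 + 8 + 5 + 1 + 5 + 1 + 1 + 1 = 63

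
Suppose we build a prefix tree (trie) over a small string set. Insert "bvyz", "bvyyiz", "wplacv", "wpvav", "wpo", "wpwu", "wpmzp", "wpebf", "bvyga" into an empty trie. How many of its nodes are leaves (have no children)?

A leaf is a node with no children — equivalently, the end of a word that is not a proper prefix of any other stored word.
Those words: "bvyga", "bvyyiz", "bvyz", "wpebf", "wplacv", "wpmzp", "wpo", "wpvav", "wpwu"
Leaf count: 9

9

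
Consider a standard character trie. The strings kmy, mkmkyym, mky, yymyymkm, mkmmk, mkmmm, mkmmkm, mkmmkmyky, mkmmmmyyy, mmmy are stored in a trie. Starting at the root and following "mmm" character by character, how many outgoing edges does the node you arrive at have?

1

Walk "mmm" from the root, arriving at one node.
Characters that immediately follow "mmm" among the stored strings: {y}.
That node has 1 child edge.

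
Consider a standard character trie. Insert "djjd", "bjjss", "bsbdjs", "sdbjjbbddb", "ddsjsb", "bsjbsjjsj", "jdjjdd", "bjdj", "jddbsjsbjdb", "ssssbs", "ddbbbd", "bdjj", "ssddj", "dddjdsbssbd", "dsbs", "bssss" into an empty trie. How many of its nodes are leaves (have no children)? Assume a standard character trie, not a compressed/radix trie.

16

A leaf is a node with no children — equivalently, the end of a word that is not a proper prefix of any other stored word.
Those words: "bdjj", "bjdj", "bjjss", "bsbdjs", "bsjbsjjsj", "bssss", "ddbbbd", "dddjdsbssbd", "ddsjsb", "djjd", "dsbs", "jddbsjsbjdb", "jdjjdd", "sdbjjbbddb", "ssddj", "ssssbs"
Leaf count: 16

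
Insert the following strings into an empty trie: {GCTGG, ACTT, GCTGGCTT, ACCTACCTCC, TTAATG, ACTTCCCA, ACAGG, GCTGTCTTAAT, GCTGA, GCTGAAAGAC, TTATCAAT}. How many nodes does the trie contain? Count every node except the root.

51

For each word, the new-node count is its length minus the longest prefix already in the trie:
  "GCTGG" → 5 new (G, C, T, G, G)
  "ACTT" → 4 new (A, C, T, T)
  "GCTGGCTT" → prefix "GCTGG" already present; 3 new (C, T, T)
  "ACCTACCTCC" → prefix "AC" already present; 8 new (C, T, A, C, C, T, C, C)
  "TTAATG" → 6 new (T, T, A, A, T, G)
  "ACTTCCCA" → prefix "ACTT" already present; 4 new (C, C, C, A)
  "ACAGG" → prefix "AC" already present; 3 new (A, G, G)
  "GCTGTCTTAAT" → prefix "GCTG" already present; 7 new (T, C, T, T, A, A, T)
  "GCTGA" → prefix "GCTG" already present; 1 new (A)
  "GCTGAAAGAC" → prefix "GCTGA" already present; 5 new (A, A, G, A, C)
  "TTATCAAT" → prefix "TTA" already present; 5 new (T, C, A, A, T)
Total nodes = 5 + 4 + 3 + 8 + 6 + 4 + 3 + 7 + 1 + 5 + 5 = 51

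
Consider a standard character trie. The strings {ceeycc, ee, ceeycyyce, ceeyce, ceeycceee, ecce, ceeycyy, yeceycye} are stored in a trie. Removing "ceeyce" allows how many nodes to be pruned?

A node on "ceeyce"'s path can go only if nothing else ends at it or branches off below it.
The suffix "e" (1 node) is used only by "ceeyce"; the node for "ceeyc" still has the child "c", so pruning stops there.
Nodes removed: 1

1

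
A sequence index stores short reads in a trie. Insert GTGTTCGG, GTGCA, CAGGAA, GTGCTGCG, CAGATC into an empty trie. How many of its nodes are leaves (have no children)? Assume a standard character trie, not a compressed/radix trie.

A leaf is a node with no children — equivalently, the end of a word that is not a proper prefix of any other stored word.
Those words: "CAGATC", "CAGGAA", "GTGCA", "GTGCTGCG", "GTGTTCGG"
Leaf count: 5

5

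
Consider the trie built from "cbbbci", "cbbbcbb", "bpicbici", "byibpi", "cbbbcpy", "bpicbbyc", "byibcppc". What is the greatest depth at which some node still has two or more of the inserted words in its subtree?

Equivalently: take the maximum, over all pairs, of their longest common prefix length.
"bpicbbyc" and "bpicbici" agree on "bpicb" (5 characters) before diverging; nothing deeper is shared.
Longest shared-prefix length: 5

5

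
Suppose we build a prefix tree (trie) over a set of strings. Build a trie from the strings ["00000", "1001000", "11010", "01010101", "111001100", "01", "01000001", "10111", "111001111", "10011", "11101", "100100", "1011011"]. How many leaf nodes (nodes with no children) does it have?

Leaves are exactly the stored words that no other stored word extends.
Those words: "00000", "01000001", "01010101", "1001000", "10011", "1011011", "10111", "11010", "111001100", "111001111", "11101"
Leaf count: 11

11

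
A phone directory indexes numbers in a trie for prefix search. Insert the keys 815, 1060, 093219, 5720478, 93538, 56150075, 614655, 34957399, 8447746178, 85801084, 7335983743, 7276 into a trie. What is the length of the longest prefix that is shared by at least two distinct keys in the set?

Equivalently: take the maximum, over all pairs, of their longest common prefix length.
e.g. "56150075" and "5720478" share the prefix "5" of length 1; no pair shares a longer one.
Longest shared-prefix length: 1

1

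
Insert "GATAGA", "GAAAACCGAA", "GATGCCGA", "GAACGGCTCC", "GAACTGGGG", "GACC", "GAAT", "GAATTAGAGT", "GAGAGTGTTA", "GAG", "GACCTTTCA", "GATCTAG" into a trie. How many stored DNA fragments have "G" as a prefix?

12

Walk to "G"; the words in its subtree are exactly those with that prefix.
Words under "G": GAAAACCGAA, GAACGGCTCC, GAACTGGGG, GAAT, GAATTAGAGT, GACC, GACCTTTCA, GAG, GAGAGTGTTA, GATAGA, GATCTAG, GATGCCGA
Count: 12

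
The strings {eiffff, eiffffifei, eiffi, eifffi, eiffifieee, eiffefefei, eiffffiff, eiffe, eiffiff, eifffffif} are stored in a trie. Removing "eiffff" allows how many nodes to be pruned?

0

A node on "eiffff"'s path can go only if nothing else ends at it or branches off below it.
Every node on "eiffff" is still needed (e.g. by "eiffffifei"), so nothing is freed.
Nodes removed: 0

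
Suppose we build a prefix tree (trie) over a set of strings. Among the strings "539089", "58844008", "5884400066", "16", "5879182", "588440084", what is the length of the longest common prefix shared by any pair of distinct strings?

Look for the deepest trie node that still has at least two words in its subtree.
e.g. "58844008" and "588440084" share the prefix "58844008" of length 8; no pair shares a longer one.
Longest shared-prefix length: 8

8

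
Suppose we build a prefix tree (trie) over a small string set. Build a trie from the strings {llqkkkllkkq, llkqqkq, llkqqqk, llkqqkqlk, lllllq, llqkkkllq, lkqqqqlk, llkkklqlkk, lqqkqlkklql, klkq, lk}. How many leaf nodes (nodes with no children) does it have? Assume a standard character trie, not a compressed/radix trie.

Leaves are exactly the stored words that no other stored word extends.
Those words: "klkq", "lkqqqqlk", "llkkklqlkk", "llkqqkqlk", "llkqqqk", "lllllq", "llqkkkllkkq", "llqkkkllq", "lqqkqlkklql"
Leaf count: 9

9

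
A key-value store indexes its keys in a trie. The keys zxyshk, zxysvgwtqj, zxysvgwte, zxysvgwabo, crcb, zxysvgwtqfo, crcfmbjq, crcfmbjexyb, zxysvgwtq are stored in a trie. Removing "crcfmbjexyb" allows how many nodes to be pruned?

A node on "crcfmbjexyb"'s path can go only if nothing else ends at it or branches off below it.
The suffix "exyb" (4 nodes) is used only by "crcfmbjexyb"; the node for "crcfmbj" still has the child "q", so pruning stops there.
Nodes removed: 4

4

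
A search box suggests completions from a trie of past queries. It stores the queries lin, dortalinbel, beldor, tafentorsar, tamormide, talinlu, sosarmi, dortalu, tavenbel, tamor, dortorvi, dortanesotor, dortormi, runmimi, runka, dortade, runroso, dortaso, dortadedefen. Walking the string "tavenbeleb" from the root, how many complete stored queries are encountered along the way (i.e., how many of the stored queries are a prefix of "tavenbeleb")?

1

Check each prefix of "tavenbeleb" against the stored set — each match is an end-marker on the path.
Prefixes of the query that are stored words: "tavenbel"
Count: 1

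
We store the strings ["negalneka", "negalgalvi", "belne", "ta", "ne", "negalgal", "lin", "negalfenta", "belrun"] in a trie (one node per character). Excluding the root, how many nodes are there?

Count nodes per top-level branch (shared prefixes stored once):
  'b'-branch (belne, belrun): 8 nodes
  'l'-branch (lin): 3 nodes
  'n'-branch (ne, negalfenta, negalgal, negalgalvi, negalneka): 19 nodes
  't'-branch (ta): 2 nodes
Sum: 32

32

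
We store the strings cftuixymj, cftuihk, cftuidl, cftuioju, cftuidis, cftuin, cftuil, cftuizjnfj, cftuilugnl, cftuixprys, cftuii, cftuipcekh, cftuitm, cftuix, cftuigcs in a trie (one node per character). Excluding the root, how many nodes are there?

44

Count nodes per top-level branch (shared prefixes stored once):
  'c'-branch (cftuidis, cftuidl, cftuigcs, cftuihk, cftuii, cftuil, cftuilugnl, cftuin, cftuioju, cftuipcekh, cftuitm, cftuix, cftuixprys, cftuixymj, cftuizjnfj): 44 nodes
Sum: 44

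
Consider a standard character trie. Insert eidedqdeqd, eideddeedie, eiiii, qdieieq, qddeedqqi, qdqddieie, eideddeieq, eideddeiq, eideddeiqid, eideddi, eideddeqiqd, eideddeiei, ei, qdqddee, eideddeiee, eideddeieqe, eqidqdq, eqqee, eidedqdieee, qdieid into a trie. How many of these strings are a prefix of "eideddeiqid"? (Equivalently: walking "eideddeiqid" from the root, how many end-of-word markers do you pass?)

Traverse "eideddeiqid" character by character; count nodes along the way that are marked as word ends.
Prefixes of the query that are stored words: "ei", "eideddeiq", "eideddeiqid"
Count: 3

3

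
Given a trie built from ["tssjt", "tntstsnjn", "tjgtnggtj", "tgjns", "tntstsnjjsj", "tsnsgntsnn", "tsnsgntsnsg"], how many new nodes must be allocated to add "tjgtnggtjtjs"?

"tjgtnggtj" is already a path in the trie; the remaining "tjs" must be added.
So 12 − 9 = 3 new nodes.

3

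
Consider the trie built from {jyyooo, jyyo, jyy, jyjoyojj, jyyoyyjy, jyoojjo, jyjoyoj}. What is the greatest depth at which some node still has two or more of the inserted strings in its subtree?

Equivalently: take the maximum, over all pairs, of their longest common prefix length.
e.g. "jyjoyoj" and "jyjoyojj" share the prefix "jyjoyoj" of length 7; no pair shares a longer one.
Longest shared-prefix length: 7

7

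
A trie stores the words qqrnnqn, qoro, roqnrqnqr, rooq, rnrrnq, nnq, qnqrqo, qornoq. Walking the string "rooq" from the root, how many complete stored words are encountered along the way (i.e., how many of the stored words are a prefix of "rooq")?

1

Traverse "rooq" character by character; count nodes along the way that are marked as word ends.
Prefixes of the query that are stored words: "rooq"
Count: 1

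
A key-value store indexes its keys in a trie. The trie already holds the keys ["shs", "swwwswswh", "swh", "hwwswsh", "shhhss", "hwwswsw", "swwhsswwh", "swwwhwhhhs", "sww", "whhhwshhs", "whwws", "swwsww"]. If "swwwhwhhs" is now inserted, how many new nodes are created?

The longest prefix of "swwwhwhhs" already in the trie is "swwwhwhh" (length 8).
So 9 − 8 = 1 new nodes.

1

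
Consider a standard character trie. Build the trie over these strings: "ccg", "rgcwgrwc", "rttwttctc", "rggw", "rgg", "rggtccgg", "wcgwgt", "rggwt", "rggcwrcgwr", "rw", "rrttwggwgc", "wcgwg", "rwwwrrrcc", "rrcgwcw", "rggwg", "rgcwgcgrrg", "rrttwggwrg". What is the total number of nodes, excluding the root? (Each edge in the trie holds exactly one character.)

Count nodes per top-level branch (shared prefixes stored once):
  'c'-branch (ccg): 3 nodes
  'r'-branch (rgcwgcgrrg, rgcwgrwc, rgg, rggcwrcgwr, rggtccgg, rggw, rggwg, rggwt, rrcgwcw, rrttwggwgc, rrttwggwrg, rttwttctc, rw, rwwwrrrcc): 61 nodes
  'w'-branch (wcgwg, wcgwgt): 6 nodes
Sum: 70

70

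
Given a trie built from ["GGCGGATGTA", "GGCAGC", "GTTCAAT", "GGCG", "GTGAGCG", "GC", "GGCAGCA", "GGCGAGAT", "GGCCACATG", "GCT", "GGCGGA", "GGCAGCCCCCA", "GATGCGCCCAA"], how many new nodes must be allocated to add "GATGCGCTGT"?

3

Walking "GATGCGCTGT" from the root, the first 7 characters ("GATGCGC") follow existing edges; "T" is the first miss.
Each of the 3 remaining characters creates one node.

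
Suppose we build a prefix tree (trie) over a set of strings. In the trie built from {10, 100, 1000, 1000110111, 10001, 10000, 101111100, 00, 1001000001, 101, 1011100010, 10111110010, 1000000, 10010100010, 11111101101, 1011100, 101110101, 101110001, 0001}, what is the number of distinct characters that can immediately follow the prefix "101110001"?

1

Walk "101110001" from the root, arriving at one node.
Characters that immediately follow "101110001" among the stored strings: {0}.
That node has 1 child edge.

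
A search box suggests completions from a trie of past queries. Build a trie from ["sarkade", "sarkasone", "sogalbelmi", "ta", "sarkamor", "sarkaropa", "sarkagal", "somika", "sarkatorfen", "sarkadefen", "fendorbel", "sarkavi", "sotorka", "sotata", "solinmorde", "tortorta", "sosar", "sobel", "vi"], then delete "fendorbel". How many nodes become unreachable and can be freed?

9

A node on "fendorbel"'s path can go only if nothing else ends at it or branches off below it.
No other word shares any prefix with "fendorbel", so all 9 of its nodes go.
Nodes removed: 9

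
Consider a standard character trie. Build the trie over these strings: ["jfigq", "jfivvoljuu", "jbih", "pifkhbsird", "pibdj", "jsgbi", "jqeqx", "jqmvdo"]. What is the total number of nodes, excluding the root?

40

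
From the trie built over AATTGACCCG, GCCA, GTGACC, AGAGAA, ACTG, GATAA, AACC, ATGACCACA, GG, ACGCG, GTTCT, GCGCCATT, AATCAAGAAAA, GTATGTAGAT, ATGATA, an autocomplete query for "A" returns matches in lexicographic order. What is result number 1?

Filter for "A…" and sort: "AACC", "AATCAAGAAAA", "AATTGACCCG", "ACGCG", "ACTG", "AGAGAA", "ATGACCACA", "ATGATA"
Position 1: AACC

AACC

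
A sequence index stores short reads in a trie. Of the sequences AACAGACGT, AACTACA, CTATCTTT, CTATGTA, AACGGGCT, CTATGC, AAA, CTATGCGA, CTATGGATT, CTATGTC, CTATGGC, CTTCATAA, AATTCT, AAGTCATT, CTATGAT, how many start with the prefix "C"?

9

Traverse to the node for "C", then collect every word in that subtree.
Words under "C": CTATCTTT, CTATGAT, CTATGC, CTATGCGA, CTATGGATT, CTATGGC, CTATGTA, CTATGTC, CTTCATAA
Count: 9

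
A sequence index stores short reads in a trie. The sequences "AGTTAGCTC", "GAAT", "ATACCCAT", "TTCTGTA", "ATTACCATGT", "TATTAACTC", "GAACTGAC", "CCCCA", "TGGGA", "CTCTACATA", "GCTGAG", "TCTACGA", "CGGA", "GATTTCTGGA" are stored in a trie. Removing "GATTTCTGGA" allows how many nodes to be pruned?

After clearing the end-marker at "GATTTCTGGA", prune upward until reaching a node still needed by another word.
The suffix "TTTCTGGA" (8 nodes) is used only by "GATTTCTGGA"; the node for "GA" still has the child "A", so pruning stops there.
Nodes removed: 8

8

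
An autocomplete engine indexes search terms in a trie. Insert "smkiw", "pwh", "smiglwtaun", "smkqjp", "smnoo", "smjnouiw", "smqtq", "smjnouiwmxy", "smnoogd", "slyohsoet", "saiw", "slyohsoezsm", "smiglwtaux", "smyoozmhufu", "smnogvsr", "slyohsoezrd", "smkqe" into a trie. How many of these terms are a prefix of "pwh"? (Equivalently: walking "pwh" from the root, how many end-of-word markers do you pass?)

1

Walk "pwh" from the root; an end-of-word marker is hit whenever a stored word is a prefix of "pwh".
Prefixes of the query that are stored words: "pwh"
Count: 1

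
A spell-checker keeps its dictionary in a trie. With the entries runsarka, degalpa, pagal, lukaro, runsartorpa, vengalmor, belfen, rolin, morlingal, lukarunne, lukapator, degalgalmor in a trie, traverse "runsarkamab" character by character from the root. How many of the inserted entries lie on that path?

1

Walk "runsarkamab" from the root; an end-of-word marker is hit whenever a stored word is a prefix of "runsarkamab".
Prefixes of the query that are stored words: "runsarka"
Count: 1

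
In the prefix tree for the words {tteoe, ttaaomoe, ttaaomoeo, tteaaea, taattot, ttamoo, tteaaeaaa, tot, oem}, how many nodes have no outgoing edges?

Leaves are exactly the stored words that no other stored word extends.
Those words: "oem", "taattot", "tot", "ttaaomoeo", "ttamoo", "tteaaeaaa", "tteoe"
Leaf count: 7

7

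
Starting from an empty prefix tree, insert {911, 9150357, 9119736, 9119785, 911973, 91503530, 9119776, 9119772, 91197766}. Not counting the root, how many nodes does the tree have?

20

Count nodes per top-level branch (shared prefixes stored once):
  '9'-branch (911, 911973, 9119736, 9119772, 9119776, 91197766, 9119785, 91503530, 9150357): 20 nodes
Sum: 20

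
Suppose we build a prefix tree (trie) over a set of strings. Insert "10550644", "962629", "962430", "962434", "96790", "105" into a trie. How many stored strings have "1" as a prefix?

Filter for entries beginning with "1":
Words under "1": 105, 10550644
Count: 2

2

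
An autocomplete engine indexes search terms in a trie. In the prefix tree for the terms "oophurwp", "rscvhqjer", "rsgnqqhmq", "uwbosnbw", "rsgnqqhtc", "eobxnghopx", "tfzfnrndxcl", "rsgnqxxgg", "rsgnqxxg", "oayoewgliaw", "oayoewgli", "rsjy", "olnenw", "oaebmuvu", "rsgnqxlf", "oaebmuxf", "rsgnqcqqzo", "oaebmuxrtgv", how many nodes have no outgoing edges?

A leaf is a node with no children — equivalently, the end of a word that is not a proper prefix of any other stored word.
Those words: "eobxnghopx", "oaebmuvu", "oaebmuxf", "oaebmuxrtgv", "oayoewgliaw", "olnenw", "oophurwp", "rscvhqjer", "rsgnqcqqzo", "rsgnqqhmq", "rsgnqqhtc", "rsgnqxlf", "rsgnqxxgg", "rsjy", "tfzfnrndxcl", "uwbosnbw"
Leaf count: 16

16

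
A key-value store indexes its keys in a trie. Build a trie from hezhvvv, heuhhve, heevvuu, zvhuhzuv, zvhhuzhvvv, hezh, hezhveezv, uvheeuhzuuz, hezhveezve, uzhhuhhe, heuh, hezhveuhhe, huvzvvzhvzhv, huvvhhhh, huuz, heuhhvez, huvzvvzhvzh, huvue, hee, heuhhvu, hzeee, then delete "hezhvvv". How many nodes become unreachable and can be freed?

A node on "hezhvvv"'s path can go only if nothing else ends at it or branches off below it.
The suffix "vv" (2 nodes) is used only by "hezhvvv"; the node for "hezhv" still has the child "e", so pruning stops there.
Nodes removed: 2

2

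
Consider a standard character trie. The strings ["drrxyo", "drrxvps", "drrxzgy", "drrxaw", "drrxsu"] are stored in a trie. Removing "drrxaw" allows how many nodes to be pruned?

2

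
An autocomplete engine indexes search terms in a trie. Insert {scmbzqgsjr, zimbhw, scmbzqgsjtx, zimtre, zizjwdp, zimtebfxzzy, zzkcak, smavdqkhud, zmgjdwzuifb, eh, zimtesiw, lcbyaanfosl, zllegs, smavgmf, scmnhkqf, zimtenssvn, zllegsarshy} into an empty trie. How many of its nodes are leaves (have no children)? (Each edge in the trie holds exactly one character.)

Leaves are exactly the stored words that no other stored word extends.
Those words: "eh", "lcbyaanfosl", "scmbzqgsjr", "scmbzqgsjtx", "scmnhkqf", "smavdqkhud", "smavgmf", "zimbhw", "zimtebfxzzy", "zimtenssvn", "zimtesiw", "zimtre", "zizjwdp", "zllegsarshy", "zmgjdwzuifb", "zzkcak"
Leaf count: 16

16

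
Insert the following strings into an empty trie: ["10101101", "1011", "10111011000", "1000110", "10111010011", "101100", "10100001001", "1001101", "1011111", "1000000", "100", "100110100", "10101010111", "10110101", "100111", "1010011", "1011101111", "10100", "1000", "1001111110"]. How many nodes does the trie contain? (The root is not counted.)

63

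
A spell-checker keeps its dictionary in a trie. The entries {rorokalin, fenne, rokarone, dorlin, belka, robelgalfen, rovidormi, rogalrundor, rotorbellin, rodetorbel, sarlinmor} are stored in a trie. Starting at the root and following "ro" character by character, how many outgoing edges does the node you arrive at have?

Follow the path "ro" to its node, then look at its outgoing edges.
Characters that immediately follow "ro" among the stored strings: {b, d, g, k, r, t, v}.
That node has 7 child edges.

7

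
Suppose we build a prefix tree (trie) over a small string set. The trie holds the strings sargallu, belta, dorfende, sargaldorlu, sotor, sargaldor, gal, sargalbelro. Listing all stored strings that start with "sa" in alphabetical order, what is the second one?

sargaldor

Filter for "sa…" and sort: "sargalbelro", "sargaldor", "sargaldorlu", "sargallu"
The 2nd is sargaldor.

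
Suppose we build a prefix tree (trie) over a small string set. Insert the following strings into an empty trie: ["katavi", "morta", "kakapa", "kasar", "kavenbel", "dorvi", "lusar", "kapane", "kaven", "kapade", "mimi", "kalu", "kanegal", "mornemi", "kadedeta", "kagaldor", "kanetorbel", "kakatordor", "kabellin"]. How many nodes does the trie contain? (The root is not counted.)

84

Trace insertions, counting only characters that open a new branch:
  "katavi" → 6 new (k, a, t, a, v, i)
  "morta" → 5 new (m, o, r, t, a)
  "kakapa" → prefix "ka" already present; 4 new (k, a, p, a)
  "kasar" → prefix "ka" already present; 3 new (s, a, r)
  "kavenbel" → prefix "ka" already present; 6 new (v, e, n, b, e, l)
  "dorvi" → 5 new (d, o, r, v, i)
  "lusar" → 5 new (l, u, s, a, r)
  "kapane" → prefix "ka" already present; 4 new (p, a, n, e)
  "kaven" → prefix "kaven" already present; 0 new (none)
  "kapade" → prefix "kapa" already present; 2 new (d, e)
  "mimi" → prefix "m" already present; 3 new (i, m, i)
  "kalu" → prefix "ka" already present; 2 new (l, u)
  "kanegal" → prefix "ka" already present; 5 new (n, e, g, a, l)
  "mornemi" → prefix "mor" already present; 4 new (n, e, m, i)
  "kadedeta" → prefix "ka" already present; 6 new (d, e, d, e, t, a)
  "kagaldor" → prefix "ka" already present; 6 new (g, a, l, d, o, r)
  "kanetorbel" → prefix "kane" already present; 6 new (t, o, r, b, e, l)
  "kakatordor" → prefix "kaka" already present; 6 new (t, o, r, d, o, r)
  "kabellin" → prefix "ka" already present; 6 new (b, e, l, l, i, n)
Total nodes = 6 + 5 + 4 + 3 + 6 + 5 + 5 + 4 + 0 + 2 + 3 + 2 + 5 + 4 + 6 + 6 + 6 + 6 + 6 = 84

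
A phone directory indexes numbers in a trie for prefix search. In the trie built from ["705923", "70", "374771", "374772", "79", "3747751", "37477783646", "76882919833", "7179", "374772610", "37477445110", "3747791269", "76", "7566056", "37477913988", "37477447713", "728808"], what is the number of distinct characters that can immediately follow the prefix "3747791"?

Follow the path "3747791" to its node, then look at its outgoing edges.
Characters that immediately follow "3747791" among the stored strings: {2, 3}.
That node has 2 child edges.

2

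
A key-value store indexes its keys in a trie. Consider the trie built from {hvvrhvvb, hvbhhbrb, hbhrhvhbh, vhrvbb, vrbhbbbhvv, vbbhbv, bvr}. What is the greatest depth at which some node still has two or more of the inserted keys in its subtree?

Equivalently: take the maximum, over all pairs, of their longest common prefix length.
"hvbhhbrb" and "hvvrhvvb" agree on "hv" (2 characters) before diverging; nothing deeper is shared.
Longest shared-prefix length: 2

2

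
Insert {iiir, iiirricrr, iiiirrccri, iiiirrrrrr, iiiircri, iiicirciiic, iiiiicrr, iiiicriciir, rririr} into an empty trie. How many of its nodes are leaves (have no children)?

8

A leaf is a node with no children — equivalently, the end of a word that is not a proper prefix of any other stored word.
Those words: "iiicirciiic", "iiiicriciir", "iiiiicrr", "iiiircri", "iiiirrccri", "iiiirrrrrr", "iiirricrr", "rririr"
Leaf count: 8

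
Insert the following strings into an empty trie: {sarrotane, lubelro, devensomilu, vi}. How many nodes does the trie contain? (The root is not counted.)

29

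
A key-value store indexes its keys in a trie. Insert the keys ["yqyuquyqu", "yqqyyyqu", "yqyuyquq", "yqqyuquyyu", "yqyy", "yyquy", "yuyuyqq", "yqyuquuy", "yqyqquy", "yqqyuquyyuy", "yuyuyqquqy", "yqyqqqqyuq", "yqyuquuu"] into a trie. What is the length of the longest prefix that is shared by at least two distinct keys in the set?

10

The deepest shared node is where two words last agree before diverging.
e.g. "yqqyuquyyu" and "yqqyuquyyuy" share the prefix "yqqyuquyyu" of length 10; no pair shares a longer one.
Longest shared-prefix length: 10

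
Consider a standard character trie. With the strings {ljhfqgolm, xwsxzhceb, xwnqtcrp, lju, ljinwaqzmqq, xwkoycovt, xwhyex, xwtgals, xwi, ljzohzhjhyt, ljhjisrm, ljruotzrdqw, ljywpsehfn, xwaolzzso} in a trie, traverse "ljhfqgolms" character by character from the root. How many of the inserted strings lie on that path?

1

Traverse "ljhfqgolms" character by character; count nodes along the way that are marked as word ends.
Prefixes of the query that are stored words: "ljhfqgolm"
Count: 1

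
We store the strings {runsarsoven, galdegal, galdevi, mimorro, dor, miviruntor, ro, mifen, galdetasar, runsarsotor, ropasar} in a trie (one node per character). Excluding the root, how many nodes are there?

For each word, the new-node count is its length minus the longest prefix already in the trie:
  "runsarsoven" → 11 new (r, u, n, s, a, r, s, o, v, e, n)
  "galdegal" → 8 new (g, a, l, d, e, g, a, l)
  "galdevi" → prefix "galde" already present; 2 new (v, i)
  "mimorro" → 7 new (m, i, m, o, r, r, o)
  "dor" → 3 new (d, o, r)
  "miviruntor" → prefix "mi" already present; 8 new (v, i, r, u, n, t, o, r)
  "ro" → prefix "r" already present; 1 new (o)
  "mifen" → prefix "mi" already present; 3 new (f, e, n)
  "galdetasar" → prefix "galde" already present; 5 new (t, a, s, a, r)
  "runsarsotor" → prefix "runsarso" already present; 3 new (t, o, r)
  "ropasar" → prefix "ro" already present; 5 new (p, a, s, a, r)
Total nodes = 11 + 8 + 2 + 7 + 3 + 8 + 1 + 3 + 5 + 3 + 5 = 56

56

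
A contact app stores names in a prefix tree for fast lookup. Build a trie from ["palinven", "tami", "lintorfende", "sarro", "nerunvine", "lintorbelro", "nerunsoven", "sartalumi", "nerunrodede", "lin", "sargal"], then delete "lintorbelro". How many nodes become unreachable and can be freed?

5

After clearing the end-marker at "lintorbelro", prune upward until reaching a node still needed by another word.
The suffix "belro" (5 nodes) is used only by "lintorbelro"; the node for "lintor" still has the child "f", so pruning stops there.
Nodes removed: 5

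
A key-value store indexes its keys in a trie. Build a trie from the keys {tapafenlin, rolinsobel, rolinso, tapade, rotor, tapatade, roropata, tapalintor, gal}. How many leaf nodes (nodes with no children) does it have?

A leaf is a node with no children — equivalently, the end of a word that is not a proper prefix of any other stored word.
Those words: "gal", "rolinsobel", "roropata", "rotor", "tapade", "tapafenlin", "tapalintor", "tapatade"
Leaf count: 8

8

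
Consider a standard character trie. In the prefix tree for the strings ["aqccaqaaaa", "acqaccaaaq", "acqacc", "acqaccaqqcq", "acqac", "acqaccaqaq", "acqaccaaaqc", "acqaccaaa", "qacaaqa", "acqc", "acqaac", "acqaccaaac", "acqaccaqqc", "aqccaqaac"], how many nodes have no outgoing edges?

9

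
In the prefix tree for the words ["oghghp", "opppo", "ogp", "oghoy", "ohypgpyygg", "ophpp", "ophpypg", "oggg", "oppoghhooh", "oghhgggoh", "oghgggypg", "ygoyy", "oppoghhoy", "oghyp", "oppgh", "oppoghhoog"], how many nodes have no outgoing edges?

16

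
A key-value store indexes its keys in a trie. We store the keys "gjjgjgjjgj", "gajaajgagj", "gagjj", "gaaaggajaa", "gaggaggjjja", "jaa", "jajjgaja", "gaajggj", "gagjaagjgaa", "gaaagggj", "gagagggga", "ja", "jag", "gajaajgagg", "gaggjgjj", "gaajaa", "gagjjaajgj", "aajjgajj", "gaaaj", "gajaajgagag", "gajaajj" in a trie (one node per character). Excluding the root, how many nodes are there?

Trace insertions, counting only characters that open a new branch:
  "gjjgjgjjgj" → 10 new (g, j, j, g, j, g, j, j, g, j)
  "gajaajgagj" → prefix "g" already present; 9 new (a, j, a, a, j, g, a, g, j)
  "gagjj" → prefix "ga" already present; 3 new (g, j, j)
  "gaaaggajaa" → prefix "ga" already present; 8 new (a, a, g, g, a, j, a, a)
  "gaggaggjjja" → prefix "gag" already present; 8 new (g, a, g, g, j, j, j, a)
  "jaa" → 3 new (j, a, a)
  "jajjgaja" → prefix "ja" already present; 6 new (j, j, g, a, j, a)
  "gaajggj" → prefix "gaa" already present; 4 new (j, g, g, j)
  "gagjaagjgaa" → prefix "gagj" already present; 7 new (a, a, g, j, g, a, a)
  "gaaagggj" → prefix "gaaagg" already present; 2 new (g, j)
  "gagagggga" → prefix "gag" already present; 6 new (a, g, g, g, g, a)
  "ja" → prefix "ja" already present; 0 new (none)
  "jag" → prefix "ja" already present; 1 new (g)
  "gajaajgagg" → prefix "gajaajgag" already present; 1 new (g)
  "gaggjgjj" → prefix "gagg" already present; 4 new (j, g, j, j)
  "gaajaa" → prefix "gaaj" already present; 2 new (a, a)
  "gagjjaajgj" → prefix "gagjj" already present; 5 new (a, a, j, g, j)
  "aajjgajj" → 8 new (a, a, j, j, g, a, j, j)
  "gaaaj" → prefix "gaaa" already present; 1 new (j)
  "gajaajgagag" → prefix "gajaajgag" already present; 2 new (a, g)
  "gajaajj" → prefix "gajaaj" already present; 1 new (j)
Total nodes = 10 + 9 + 3 + 8 + 8 + 3 + 6 + 4 + 7 + 2 + 6 + 0 + 1 + 1 + 4 + 2 + 5 + 8 + 1 + 2 + 1 = 91

91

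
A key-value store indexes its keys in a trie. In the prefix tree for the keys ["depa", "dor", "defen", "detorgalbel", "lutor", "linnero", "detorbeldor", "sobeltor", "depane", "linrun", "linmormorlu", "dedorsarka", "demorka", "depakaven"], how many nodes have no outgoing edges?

Leaves are exactly the stored words that no other stored word extends.
Those words: "dedorsarka", "defen", "demorka", "depakaven", "depane", "detorbeldor", "detorgalbel", "dor", "linmormorlu", "linnero", "linrun", "lutor", "sobeltor"
Leaf count: 13

13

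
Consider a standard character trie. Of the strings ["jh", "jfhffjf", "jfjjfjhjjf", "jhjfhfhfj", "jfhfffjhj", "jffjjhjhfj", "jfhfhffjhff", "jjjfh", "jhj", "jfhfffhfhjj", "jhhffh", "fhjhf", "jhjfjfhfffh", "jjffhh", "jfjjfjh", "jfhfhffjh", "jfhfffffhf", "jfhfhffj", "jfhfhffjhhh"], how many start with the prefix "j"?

18

Traverse to the node for "j", then collect every word in that subtree.
Words under "j": jffjjhjhfj, jfhfffffhf, jfhfffhfhjj, jfhfffjhj, jfhffjf, jfhfhffj, jfhfhffjh, jfhfhffjhff, jfhfhffjhhh, jfjjfjh, jfjjfjhjjf, jh, jhhffh, jhj, jhjfhfhfj, jhjfjfhfffh, jjffhh, jjjfh
Count: 18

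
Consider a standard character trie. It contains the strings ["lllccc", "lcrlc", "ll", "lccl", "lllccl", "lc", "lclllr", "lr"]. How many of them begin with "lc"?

Traverse to the node for "lc", then collect every word in that subtree.
Words under "lc": lc, lccl, lclllr, lcrlc
Count: 4

4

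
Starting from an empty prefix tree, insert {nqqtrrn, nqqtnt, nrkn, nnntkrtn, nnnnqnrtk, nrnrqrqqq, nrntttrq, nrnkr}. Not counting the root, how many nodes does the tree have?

Count nodes per top-level branch (shared prefixes stored once):
  'n'-branch (nnnnqnrtk, nnntkrtn, nqqtnt, nqqtrrn, nrkn, nrnkr, nrnrqrqqq, nrntttrq): 39 nodes
Sum: 39

39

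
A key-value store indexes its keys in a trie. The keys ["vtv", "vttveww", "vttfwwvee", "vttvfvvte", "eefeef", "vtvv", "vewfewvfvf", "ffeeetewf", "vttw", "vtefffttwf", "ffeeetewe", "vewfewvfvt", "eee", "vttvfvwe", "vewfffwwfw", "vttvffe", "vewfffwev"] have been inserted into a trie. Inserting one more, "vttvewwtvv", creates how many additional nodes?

The longest prefix of "vttvewwtvv" already in the trie is "vttveww" (length 7).
New nodes needed: |"vttvewwtvv"| − 7 = 10 − 7 = 3.

3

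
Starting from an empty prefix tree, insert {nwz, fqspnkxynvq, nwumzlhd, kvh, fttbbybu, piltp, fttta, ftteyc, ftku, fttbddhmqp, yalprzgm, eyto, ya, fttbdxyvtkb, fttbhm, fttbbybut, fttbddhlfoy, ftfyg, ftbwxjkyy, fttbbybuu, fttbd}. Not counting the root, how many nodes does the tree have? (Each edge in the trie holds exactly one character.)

84

Trace insertions, counting only characters that open a new branch:
  "nwz" → 3 new (n, w, z)
  "fqspnkxynvq" → 11 new (f, q, s, p, n, k, x, y, n, v, q)
  "nwumzlhd" → prefix "nw" already present; 6 new (u, m, z, l, h, d)
  "kvh" → 3 new (k, v, h)
  "fttbbybu" → prefix "f" already present; 7 new (t, t, b, b, y, b, u)
  "piltp" → 5 new (p, i, l, t, p)
  "fttta" → prefix "ftt" already present; 2 new (t, a)
  "ftteyc" → prefix "ftt" already present; 3 new (e, y, c)
  "ftku" → prefix "ft" already present; 2 new (k, u)
  "fttbddhmqp" → prefix "fttb" already present; 6 new (d, d, h, m, q, p)
  "yalprzgm" → 8 new (y, a, l, p, r, z, g, m)
  "eyto" → 4 new (e, y, t, o)
  "ya" → prefix "ya" already present; 0 new (none)
  "fttbdxyvtkb" → prefix "fttbd" already present; 6 new (x, y, v, t, k, b)
  "fttbhm" → prefix "fttb" already present; 2 new (h, m)
  "fttbbybut" → prefix "fttbbybu" already present; 1 new (t)
  "fttbddhlfoy" → prefix "fttbddh" already present; 4 new (l, f, o, y)
  "ftfyg" → prefix "ft" already present; 3 new (f, y, g)
  "ftbwxjkyy" → prefix "ft" already present; 7 new (b, w, x, j, k, y, y)
  "fttbbybuu" → prefix "fttbbybu" already present; 1 new (u)
  "fttbd" → prefix "fttbd" already present; 0 new (none)
Total nodes = 3 + 11 + 6 + 3 + 7 + 5 + 2 + 3 + 2 + 6 + 8 + 4 + 0 + 6 + 2 + 1 + 4 + 3 + 7 + 1 + 0 = 84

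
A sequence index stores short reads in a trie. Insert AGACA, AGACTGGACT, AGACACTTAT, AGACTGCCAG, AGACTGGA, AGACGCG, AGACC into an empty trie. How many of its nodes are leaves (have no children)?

5

A leaf is a node with no children — equivalently, the end of a word that is not a proper prefix of any other stored word.
Those words: "AGACACTTAT", "AGACC", "AGACGCG", "AGACTGCCAG", "AGACTGGACT"
Leaf count: 5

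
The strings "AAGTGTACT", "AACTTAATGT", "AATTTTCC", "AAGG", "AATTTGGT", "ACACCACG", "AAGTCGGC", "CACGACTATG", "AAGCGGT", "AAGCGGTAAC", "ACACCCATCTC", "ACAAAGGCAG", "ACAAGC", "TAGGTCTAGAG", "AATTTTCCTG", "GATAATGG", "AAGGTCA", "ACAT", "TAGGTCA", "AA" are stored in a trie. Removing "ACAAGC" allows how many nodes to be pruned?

2

Walk "ACAAGC" from the leaf back toward the root, removing each node that no remaining word uses.
The suffix "GC" (2 nodes) is used only by "ACAAGC"; the node for "ACAA" still has the child "A", so pruning stops there.
Nodes removed: 2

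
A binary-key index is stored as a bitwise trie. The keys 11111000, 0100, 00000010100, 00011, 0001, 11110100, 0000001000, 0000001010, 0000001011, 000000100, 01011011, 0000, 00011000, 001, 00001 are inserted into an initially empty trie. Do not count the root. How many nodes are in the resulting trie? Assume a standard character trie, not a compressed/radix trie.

41

Count nodes per top-level branch (shared prefixes stored once):
  '0'-branch (0000, 000000100, 0000001000, 0000001010, 00000010100, 0000001011, 00001, 0001, 00011, 00011000, 001, 0100, 01011011): 29 nodes
  '1'-branch (11110100, 11111000): 12 nodes
Sum: 41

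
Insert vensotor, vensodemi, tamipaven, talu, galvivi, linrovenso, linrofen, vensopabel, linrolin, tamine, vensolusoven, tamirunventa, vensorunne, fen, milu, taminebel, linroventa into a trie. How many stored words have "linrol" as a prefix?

1

Filter for entries beginning with "linrol":
Words under "linrol": linrolin
Count: 1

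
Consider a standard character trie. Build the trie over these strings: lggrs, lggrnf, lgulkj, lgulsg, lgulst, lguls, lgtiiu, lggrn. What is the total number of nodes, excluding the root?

Trie structure (* marks end of a word):
(root)
└─ l
   └─ g
      ├─ g
      │  └─ r
      │     ├─ n *
      │     │  └─ f *
      │     └─ s *
      ├─ t
      │  └─ i
      │     └─ i
      │        └─ u *
      └─ u
         └─ l
            ├─ k
            │  └─ j *
            └─ s *
               ├─ g *
               └─ t *
Counting every labelled node above: 18.

18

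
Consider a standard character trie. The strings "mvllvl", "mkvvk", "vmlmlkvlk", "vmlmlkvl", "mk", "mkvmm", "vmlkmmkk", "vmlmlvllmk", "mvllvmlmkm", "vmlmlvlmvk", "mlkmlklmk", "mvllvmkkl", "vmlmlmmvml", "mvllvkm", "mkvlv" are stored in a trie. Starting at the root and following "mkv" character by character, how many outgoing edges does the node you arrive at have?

3

The children of the "mkv" node are the distinct next characters among strings starting with "mkv".
Distinct next characters after "mkv": l, m, v.
That node has 3 child edges.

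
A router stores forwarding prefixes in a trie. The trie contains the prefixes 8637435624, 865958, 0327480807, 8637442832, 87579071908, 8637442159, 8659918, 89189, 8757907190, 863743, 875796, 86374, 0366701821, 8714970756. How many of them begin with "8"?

12

Filter for entries beginning with "8":
Matches: "86374", "863743", "8637435624", "8637442159", "8637442832", "865958", "8659918", "8714970756", "8757907190", "87579071908", "875796", "89189"
Count: 12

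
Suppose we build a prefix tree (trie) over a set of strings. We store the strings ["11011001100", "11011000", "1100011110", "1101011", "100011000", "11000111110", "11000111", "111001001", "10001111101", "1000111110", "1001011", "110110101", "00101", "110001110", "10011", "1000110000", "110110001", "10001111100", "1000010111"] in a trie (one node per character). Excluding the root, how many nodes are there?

67

Insert word by word; a character creates a node only if that edge doesn't already exist:
  "11011001100" → 11 new (1, 1, 0, 1, 1, 0, 0, 1, 1, 0, 0)
  "11011000" → prefix "1101100" already present; 1 new (0)
  "1100011110" → prefix "110" already present; 7 new (0, 0, 1, 1, 1, 1, 0)
  "1101011" → prefix "1101" already present; 3 new (0, 1, 1)
  "100011000" → prefix "1" already present; 8 new (0, 0, 0, 1, 1, 0, 0, 0)
  "11000111110" → prefix "110001111" already present; 2 new (1, 0)
  "11000111" → prefix "11000111" already present; 0 new (none)
  "111001001" → prefix "11" already present; 7 new (1, 0, 0, 1, 0, 0, 1)
  "10001111101" → prefix "100011" already present; 5 new (1, 1, 1, 0, 1)
  "1000111110" → prefix "1000111110" already present; 0 new (none)
  "1001011" → prefix "100" already present; 4 new (1, 0, 1, 1)
  "110110101" → prefix "110110" already present; 3 new (1, 0, 1)
  "00101" → 5 new (0, 0, 1, 0, 1)
  "110001110" → prefix "11000111" already present; 1 new (0)
  "10011" → prefix "1001" already present; 1 new (1)
  "1000110000" → prefix "100011000" already present; 1 new (0)
  "110110001" → prefix "11011000" already present; 1 new (1)
  "10001111100" → prefix "1000111110" already present; 1 new (0)
  "1000010111" → prefix "1000" already present; 6 new (0, 1, 0, 1, 1, 1)
Total nodes = 11 + 1 + 7 + 3 + 8 + 2 + 0 + 7 + 5 + 0 + 4 + 3 + 5 + 1 + 1 + 1 + 1 + 1 + 6 = 67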